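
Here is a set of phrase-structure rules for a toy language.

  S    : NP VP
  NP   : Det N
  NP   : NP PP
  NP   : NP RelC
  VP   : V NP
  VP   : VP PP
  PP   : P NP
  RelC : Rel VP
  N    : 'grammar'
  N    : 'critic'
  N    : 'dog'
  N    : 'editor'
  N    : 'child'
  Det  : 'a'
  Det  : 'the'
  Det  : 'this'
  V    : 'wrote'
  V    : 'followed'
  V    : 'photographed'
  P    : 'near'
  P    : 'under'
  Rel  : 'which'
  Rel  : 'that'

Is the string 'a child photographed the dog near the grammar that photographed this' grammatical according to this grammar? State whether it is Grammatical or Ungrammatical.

Ungrammatical

For S → NP VP, the only prefix that parses as NP is 'a child', but the remainder 'photographed the dog near the grammar that photographed this' is not a VP under these rules.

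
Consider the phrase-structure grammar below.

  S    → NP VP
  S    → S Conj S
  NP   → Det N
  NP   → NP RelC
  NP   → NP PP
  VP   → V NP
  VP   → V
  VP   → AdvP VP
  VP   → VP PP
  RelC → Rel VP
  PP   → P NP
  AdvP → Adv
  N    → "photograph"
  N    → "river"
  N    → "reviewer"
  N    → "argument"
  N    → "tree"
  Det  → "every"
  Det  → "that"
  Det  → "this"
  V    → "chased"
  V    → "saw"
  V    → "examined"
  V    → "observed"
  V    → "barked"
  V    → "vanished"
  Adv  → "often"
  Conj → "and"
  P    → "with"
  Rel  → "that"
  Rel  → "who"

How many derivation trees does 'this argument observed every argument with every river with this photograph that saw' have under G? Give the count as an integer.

Two of the 9 distinct bracketings:
[S [NP [Det this] [N argument]] [VP [V observed] [NP [NP [NP [Det every] [N argument]] [PP [P with] [NP [NP [Det every] [N river]] [PP [P with] [NP [Det this] [N photograph]]]]]] [RelC [Rel that] [VP [V saw]]]]]]
[S [NP [Det this] [N argument]] [VP [V observed] [NP [NP [NP [NP [Det every] [N argument]] [PP [P with] [NP [Det every] [N river]]]] [PP [P with] [NP [Det this] [N photograph]]]] [RelC [Rel that] [VP [V saw]]]]]]
The trees differ in how a recursive rule is bracketed over the same span.

9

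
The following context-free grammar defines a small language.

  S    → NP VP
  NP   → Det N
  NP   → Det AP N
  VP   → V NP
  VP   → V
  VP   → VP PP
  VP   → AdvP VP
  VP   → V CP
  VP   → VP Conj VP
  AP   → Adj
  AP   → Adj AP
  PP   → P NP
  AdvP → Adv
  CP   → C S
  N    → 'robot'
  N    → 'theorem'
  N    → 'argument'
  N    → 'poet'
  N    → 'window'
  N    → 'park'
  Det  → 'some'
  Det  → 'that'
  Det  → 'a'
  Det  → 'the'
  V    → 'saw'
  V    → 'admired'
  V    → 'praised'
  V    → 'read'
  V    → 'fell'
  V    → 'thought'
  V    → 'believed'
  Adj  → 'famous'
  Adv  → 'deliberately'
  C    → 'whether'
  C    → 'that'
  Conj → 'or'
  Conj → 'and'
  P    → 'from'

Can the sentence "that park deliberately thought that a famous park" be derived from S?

For S → NP VP, the only prefix that parses as NP is 'that park', but the remainder 'deliberately thought that a famous park' is not a VP under these rules.

Ungrammatical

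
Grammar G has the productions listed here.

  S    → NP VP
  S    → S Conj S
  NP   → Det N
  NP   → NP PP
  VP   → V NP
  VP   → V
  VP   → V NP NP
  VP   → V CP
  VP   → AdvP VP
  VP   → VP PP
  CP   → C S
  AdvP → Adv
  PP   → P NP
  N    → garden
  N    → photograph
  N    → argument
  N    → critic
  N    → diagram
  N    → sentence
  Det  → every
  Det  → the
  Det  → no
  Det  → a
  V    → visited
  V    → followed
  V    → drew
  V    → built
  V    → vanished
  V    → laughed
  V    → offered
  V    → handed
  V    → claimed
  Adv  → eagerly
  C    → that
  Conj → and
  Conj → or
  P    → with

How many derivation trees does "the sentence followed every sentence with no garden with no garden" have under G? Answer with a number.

Two of the 5 distinct bracketings:
[S [NP [Det the] [N sentence]] [VP [V followed] [NP [NP [Det every] [N sentence]] [PP [P with] [NP [NP [Det no] [N garden]] [PP [P with] [NP [Det no] [N garden]]]]]]]]
[S [NP [Det the] [N sentence]] [VP [V followed] [NP [NP [NP [Det every] [N sentence]] [PP [P with] [NP [Det no] [N garden]]]] [PP [P with] [NP [Det no] [N garden]]]]]]
The trees differ in how a recursive rule is bracketed over the same span.

5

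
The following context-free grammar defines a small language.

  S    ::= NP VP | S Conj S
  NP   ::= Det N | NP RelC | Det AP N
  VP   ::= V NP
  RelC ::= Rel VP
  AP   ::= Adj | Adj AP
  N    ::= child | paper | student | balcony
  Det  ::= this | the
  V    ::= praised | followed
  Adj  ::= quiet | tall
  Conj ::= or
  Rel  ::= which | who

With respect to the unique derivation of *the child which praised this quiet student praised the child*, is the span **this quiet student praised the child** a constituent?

[S [NP [NP [Det the] [N child]] [RelC [Rel which] [VP [V praised] [NP [Det this] [AP [Adj quiet]] [N student]]]]] [VP [V praised] [NP [Det the] [N child]]]]
The smallest constituent containing 'this quiet student praised the child' is the S spanning 'the child which praised this quiet student praised the child'; no single node in the tree dominates exactly the given words.

No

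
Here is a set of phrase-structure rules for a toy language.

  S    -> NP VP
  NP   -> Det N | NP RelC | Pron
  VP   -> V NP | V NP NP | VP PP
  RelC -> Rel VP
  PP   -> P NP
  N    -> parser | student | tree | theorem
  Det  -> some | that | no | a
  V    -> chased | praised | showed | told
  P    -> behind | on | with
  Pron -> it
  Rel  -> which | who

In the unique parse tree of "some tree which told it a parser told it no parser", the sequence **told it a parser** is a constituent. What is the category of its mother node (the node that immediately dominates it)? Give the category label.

[S [NP [NP [Det some] [N tree]] [RelC [Rel which] [VP [V told] [NP [Pron it]] [NP [Det a] [N parser]]]]] [VP [V told] [NP [Pron it]] [NP [Det no] [N parser]]]]
The span 'told it a parser' is the VP node built by VP → V NP NP.
Its mother is the RelC built by RelC → Rel VP.

RelC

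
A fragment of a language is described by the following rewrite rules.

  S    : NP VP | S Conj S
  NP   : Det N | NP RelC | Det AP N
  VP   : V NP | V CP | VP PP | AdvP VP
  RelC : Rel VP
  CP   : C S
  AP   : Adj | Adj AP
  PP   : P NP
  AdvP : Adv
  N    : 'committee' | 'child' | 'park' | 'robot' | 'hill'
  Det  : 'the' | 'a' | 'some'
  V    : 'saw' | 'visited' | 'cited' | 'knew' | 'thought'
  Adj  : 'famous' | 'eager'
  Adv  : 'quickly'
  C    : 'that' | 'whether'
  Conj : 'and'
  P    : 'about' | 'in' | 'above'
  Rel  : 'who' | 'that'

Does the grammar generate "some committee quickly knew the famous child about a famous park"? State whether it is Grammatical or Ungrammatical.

[S [NP [Det some] [N committee]] [VP [VP [AdvP [Adv quickly]] [VP [V knew] [NP [Det the] [AP [Adj famous]] [N child]]]] [PP [P about] [NP [Det a] [AP [Adj famous]] [N park]]]]]
Each bracket corresponds to one application of a listed rule, so the string is derivable from S.

Grammatical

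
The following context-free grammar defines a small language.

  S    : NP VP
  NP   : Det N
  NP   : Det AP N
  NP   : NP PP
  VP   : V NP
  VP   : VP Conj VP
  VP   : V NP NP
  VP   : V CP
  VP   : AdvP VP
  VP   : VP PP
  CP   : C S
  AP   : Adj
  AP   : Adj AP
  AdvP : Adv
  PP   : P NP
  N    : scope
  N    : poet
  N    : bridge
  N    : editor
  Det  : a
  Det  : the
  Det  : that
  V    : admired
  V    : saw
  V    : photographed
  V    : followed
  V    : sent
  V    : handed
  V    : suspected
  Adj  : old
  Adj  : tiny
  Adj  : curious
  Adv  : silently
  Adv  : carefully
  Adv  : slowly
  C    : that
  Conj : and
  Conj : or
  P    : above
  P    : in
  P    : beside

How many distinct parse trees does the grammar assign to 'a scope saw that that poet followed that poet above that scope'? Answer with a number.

Two of the 3 distinct bracketings:
[S [NP [Det a] [N scope]] [VP [V saw] [CP [C that] [S [NP [Det that] [N poet]] [VP [V followed] [NP [NP [Det that] [N poet]] [PP [P above] [NP [Det that] [N scope]]]]]]]]]
[S [NP [Det a] [N scope]] [VP [V saw] [CP [C that] [S [NP [Det that] [N poet]] [VP [VP [V followed] [NP [Det that] [N poet]]] [PP [P above] [NP [Det that] [N scope]]]]]]]]
The difference turns on whether NP → NP PP is used at the relevant span, versus an alternative expansion of NP.

3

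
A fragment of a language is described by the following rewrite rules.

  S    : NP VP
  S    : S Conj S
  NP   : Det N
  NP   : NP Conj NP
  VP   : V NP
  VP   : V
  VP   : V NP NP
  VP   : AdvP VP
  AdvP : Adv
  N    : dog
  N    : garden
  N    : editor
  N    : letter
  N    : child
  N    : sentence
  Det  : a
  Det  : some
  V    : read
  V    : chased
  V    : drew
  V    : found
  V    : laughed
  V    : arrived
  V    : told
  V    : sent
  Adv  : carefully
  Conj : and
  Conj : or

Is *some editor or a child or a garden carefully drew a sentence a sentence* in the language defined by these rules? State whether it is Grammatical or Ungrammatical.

[S [NP [NP [Det some] [N editor]] [Conj or] [NP [NP [Det a] [N child]] [Conj or] [NP [Det a] [N garden]]]] [VP [AdvP [Adv carefully]] [VP [V drew] [NP [Det a] [N sentence]] [NP [Det a] [N sentence]]]]]
The bracketing above is licensed at every node by one of the given productions, with S at the root.

Grammatical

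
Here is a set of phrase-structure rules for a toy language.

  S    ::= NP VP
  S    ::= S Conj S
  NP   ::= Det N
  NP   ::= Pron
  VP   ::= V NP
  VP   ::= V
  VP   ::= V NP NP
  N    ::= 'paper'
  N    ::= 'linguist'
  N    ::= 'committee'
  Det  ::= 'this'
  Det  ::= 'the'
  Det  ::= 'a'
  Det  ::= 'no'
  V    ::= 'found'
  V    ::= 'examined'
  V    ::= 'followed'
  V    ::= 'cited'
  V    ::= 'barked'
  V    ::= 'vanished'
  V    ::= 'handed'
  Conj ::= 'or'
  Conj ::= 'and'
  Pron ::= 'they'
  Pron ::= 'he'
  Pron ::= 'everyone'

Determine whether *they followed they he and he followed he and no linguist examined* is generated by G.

Grammatical

[S [S [NP [Pron they]] [VP [V followed] [NP [Pron they]] [NP [Pron he]]]] [Conj and] [S [S [NP [Pron he]] [VP [V followed] [NP [Pron he]]]] [Conj and] [S [NP [Det no] [N linguist]] [VP [V examined]]]]]
Every word is introduced by a lexical rule and the phrasal rules combine the resulting categories into a single S.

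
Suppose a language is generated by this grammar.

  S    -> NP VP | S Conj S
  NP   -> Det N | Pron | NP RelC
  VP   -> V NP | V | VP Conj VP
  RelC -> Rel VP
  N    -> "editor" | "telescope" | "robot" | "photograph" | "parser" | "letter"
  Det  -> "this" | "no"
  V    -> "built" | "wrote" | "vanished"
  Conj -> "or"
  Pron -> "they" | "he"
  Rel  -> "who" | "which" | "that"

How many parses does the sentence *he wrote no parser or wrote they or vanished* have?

2

The two bracketings:
[S [NP [Pron he]] [VP [VP [V wrote] [NP [Det no] [N parser]]] [Conj or] [VP [VP [V wrote] [NP [Pron they]]] [Conj or] [VP [V vanished]]]]]
[S [NP [Pron he]] [VP [VP [VP [V wrote] [NP [Det no] [N parser]]] [Conj or] [VP [V wrote] [NP [Pron they]]]] [Conj or] [VP [V vanished]]]]
The trees differ in how a recursive rule is bracketed over the same span.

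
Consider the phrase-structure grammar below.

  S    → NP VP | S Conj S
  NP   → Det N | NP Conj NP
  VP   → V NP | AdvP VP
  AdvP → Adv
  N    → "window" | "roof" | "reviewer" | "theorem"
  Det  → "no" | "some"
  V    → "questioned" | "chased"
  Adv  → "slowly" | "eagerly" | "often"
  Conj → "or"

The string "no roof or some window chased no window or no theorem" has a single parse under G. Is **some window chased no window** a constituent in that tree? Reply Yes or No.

No

[S [NP [NP [Det no] [N roof]] [Conj or] [NP [Det some] [N window]]] [VP [V chased] [NP [NP [Det no] [N window]] [Conj or] [NP [Det no] [N theorem]]]]]
The smallest constituent containing 'some window chased no window' is the S spanning 'no roof or some window chased no window or no theorem'; no single node in the tree dominates exactly the given words.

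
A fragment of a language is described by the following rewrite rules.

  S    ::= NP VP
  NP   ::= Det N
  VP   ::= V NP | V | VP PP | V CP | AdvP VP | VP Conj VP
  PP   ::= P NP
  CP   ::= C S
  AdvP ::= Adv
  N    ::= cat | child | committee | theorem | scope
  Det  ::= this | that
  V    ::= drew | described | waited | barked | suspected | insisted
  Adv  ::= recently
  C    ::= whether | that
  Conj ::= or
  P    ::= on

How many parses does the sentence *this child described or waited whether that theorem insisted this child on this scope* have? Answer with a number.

3

Two of the 3 distinct bracketings:
[S [NP [Det this] [N child]] [VP [VP [VP [V described]] [Conj or] [VP [V waited] [CP [C whether] [S [NP [Det that] [N theorem]] [VP [V insisted] [NP [Det this] [N child]]]]]]] [PP [P on] [NP [Det this] [N scope]]]]]
[S [NP [Det this] [N child]] [VP [VP [V described]] [Conj or] [VP [VP [V waited] [CP [C whether] [S [NP [Det that] [N theorem]] [VP [V insisted] [NP [Det this] [N child]]]]]] [PP [P on] [NP [Det this] [N scope]]]]]]
The trees differ in how a recursive rule is bracketed over the same span.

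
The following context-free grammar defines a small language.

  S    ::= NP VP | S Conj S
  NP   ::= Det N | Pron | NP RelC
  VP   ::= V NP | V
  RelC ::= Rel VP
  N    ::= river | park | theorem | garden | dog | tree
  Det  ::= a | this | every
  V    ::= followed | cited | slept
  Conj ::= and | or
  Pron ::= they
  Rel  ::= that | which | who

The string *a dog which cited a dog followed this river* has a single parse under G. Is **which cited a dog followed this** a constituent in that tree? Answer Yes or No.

[S [NP [NP [Det a] [N dog]] [RelC [Rel which] [VP [V cited] [NP [Det a] [N dog]]]]] [VP [V followed] [NP [Det this] [N river]]]]
The smallest constituent containing 'which cited a dog followed this' is the S spanning 'a dog which cited a dog followed this river'; no single node in the tree dominates exactly the given words.

No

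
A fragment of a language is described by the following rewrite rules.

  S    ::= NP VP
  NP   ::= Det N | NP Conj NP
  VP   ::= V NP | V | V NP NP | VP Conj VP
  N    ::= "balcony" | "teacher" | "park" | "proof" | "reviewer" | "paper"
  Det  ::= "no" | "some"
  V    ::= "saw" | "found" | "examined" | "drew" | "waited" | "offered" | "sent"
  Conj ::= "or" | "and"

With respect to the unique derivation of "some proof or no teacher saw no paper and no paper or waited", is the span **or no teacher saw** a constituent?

[S [NP [NP [Det some] [N proof]] [Conj or] [NP [Det no] [N teacher]]] [VP [VP [V saw] [NP [NP [Det no] [N paper]] [Conj and] [NP [Det no] [N paper]]]] [Conj or] [VP [V waited]]]]
The smallest constituent containing 'or no teacher saw' is the S spanning 'some proof or no teacher saw no paper and no paper or waited'; no single node in the tree dominates exactly the given words.

No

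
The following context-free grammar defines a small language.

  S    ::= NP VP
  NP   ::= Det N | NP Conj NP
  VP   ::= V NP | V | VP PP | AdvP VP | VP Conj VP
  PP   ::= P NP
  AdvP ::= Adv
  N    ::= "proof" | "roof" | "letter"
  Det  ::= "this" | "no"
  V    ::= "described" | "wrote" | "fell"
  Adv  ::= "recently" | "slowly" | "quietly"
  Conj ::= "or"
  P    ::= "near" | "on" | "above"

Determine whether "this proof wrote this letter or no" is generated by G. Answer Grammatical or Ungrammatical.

Ungrammatical

For S → NP VP, the only prefix that parses as NP is 'this proof', but the remainder 'wrote this letter or no' is not a VP under these rules.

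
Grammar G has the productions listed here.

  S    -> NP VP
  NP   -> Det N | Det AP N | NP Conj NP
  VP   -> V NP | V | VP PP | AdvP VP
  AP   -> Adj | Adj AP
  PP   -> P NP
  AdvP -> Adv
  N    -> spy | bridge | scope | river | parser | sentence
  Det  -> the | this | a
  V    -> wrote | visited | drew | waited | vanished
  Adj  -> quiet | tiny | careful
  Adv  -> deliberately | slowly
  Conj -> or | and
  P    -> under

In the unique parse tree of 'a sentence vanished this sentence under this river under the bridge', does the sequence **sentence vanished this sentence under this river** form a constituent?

No

[S [NP [Det a] [N sentence]] [VP [VP [VP [V vanished] [NP [Det this] [N sentence]]] [PP [P under] [NP [Det this] [N river]]]] [PP [P under] [NP [Det the] [N bridge]]]]]
The smallest constituent containing 'sentence vanished this sentence under this river' is the S spanning 'a sentence vanished this sentence under this river under the bridge'; no single node in the tree dominates exactly the given words.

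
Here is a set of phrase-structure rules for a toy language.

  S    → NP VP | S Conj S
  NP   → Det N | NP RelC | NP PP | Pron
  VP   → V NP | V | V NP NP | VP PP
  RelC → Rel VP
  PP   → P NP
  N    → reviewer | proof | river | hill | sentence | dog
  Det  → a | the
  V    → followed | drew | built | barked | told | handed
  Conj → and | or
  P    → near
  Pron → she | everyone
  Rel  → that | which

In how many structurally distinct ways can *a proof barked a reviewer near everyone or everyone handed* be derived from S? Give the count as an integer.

The two bracketings:
[S [S [NP [Det a] [N proof]] [VP [V barked] [NP [NP [Det a] [N reviewer]] [PP [P near] [NP [Pron everyone]]]]]] [Conj or] [S [NP [Pron everyone]] [VP [V handed]]]]
[S [S [NP [Det a] [N proof]] [VP [VP [V barked] [NP [Det a] [N reviewer]]] [PP [P near] [NP [Pron everyone]]]]] [Conj or] [S [NP [Pron everyone]] [VP [V handed]]]]
The difference turns on whether NP → NP PP is used at the relevant span, versus an alternative expansion of NP.

2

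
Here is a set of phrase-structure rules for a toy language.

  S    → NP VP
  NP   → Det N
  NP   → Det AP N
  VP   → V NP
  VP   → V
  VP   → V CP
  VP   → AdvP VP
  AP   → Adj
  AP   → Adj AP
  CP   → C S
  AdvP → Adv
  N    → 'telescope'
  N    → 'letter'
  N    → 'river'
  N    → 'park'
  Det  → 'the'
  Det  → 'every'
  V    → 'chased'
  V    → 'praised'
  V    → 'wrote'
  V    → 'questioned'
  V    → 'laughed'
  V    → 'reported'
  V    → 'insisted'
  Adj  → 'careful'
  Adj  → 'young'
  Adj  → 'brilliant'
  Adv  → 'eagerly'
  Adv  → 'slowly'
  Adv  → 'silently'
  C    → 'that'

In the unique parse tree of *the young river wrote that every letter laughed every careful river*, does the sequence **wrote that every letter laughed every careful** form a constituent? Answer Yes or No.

No

[S [NP [Det the] [AP [Adj young]] [N river]] [VP [V wrote] [CP [C that] [S [NP [Det every] [N letter]] [VP [V laughed] [NP [Det every] [AP [Adj careful]] [N river]]]]]]]
The smallest constituent containing 'wrote that every letter laughed every careful' is the VP spanning 'wrote that every letter laughed every careful river'; no single node in the tree dominates exactly the given words.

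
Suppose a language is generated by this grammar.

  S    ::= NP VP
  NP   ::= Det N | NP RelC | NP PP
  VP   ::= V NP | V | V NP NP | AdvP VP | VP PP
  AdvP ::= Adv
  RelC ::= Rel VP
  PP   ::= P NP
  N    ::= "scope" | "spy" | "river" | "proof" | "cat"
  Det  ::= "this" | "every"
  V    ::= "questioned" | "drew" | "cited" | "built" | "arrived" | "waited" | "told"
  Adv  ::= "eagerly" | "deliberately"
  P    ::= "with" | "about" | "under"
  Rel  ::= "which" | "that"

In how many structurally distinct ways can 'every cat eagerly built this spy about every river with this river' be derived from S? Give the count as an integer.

Two of the 9 distinct bracketings:
[S [NP [Det every] [N cat]] [VP [AdvP [Adv eagerly]] [VP [V built] [NP [NP [Det this] [N spy]] [PP [P about] [NP [NP [Det every] [N river]] [PP [P with] [NP [Det this] [N river]]]]]]]]]
[S [NP [Det every] [N cat]] [VP [AdvP [Adv eagerly]] [VP [V built] [NP [NP [NP [Det this] [N spy]] [PP [P about] [NP [Det every] [N river]]]] [PP [P with] [NP [Det this] [N river]]]]]]]
The trees differ in how a recursive rule is bracketed over the same span.

9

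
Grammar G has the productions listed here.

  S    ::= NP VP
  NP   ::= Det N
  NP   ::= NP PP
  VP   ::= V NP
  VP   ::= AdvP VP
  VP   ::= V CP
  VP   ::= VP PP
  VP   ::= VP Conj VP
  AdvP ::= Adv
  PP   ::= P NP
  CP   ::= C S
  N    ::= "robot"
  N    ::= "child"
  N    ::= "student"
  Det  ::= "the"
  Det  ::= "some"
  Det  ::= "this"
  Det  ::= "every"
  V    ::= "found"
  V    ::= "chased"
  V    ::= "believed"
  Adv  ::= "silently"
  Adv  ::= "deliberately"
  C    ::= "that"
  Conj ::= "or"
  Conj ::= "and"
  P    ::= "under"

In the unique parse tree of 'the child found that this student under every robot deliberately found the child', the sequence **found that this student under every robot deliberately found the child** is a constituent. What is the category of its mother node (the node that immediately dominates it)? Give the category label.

S

[S [NP [Det the] [N child]] [VP [V found] [CP [C that] [S [NP [NP [Det this] [N student]] [PP [P under] [NP [Det every] [N robot]]]] [VP [AdvP [Adv deliberately]] [VP [V found] [NP [Det the] [N child]]]]]]]]
The span 'found that this student under every robot deliberately found the child' is the VP node built by VP → V CP.
Its mother is the S built by S → NP VP.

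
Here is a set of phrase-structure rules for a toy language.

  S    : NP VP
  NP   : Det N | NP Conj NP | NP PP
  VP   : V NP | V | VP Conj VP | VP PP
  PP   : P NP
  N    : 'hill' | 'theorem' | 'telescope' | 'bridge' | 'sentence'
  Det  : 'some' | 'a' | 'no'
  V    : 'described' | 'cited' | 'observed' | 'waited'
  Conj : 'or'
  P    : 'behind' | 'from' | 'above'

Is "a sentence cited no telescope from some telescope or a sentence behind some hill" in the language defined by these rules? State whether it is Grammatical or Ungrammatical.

S
  NP
    Det: a
    N: sentence
  VP
    V: cited
    NP
      NP
        NP
          Det: no
          N: telescope
        PP
          P: from
          NP
            Det: some
            N: telescope
      Conj: or
      NP
        NP
          Det: a
          N: sentence
        PP
          P: behind
          NP
            Det: some
            N: hill
Every word is introduced by a lexical rule and the phrasal rules combine the resulting categories into a single S.

Grammatical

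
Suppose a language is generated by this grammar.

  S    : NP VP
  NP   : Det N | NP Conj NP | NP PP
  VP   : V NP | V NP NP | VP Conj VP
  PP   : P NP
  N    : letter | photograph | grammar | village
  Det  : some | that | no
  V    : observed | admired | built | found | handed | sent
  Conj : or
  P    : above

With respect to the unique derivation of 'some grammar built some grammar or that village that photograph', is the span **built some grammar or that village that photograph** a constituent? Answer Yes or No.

[S [NP [Det some] [N grammar]] [VP [V built] [NP [NP [Det some] [N grammar]] [Conj or] [NP [Det that] [N village]]] [NP [Det that] [N photograph]]]]
The words 'built some grammar or that village that photograph' are exhaustively dominated by a single VP node (built by VP → V NP NP), so they form a constituent.

Yes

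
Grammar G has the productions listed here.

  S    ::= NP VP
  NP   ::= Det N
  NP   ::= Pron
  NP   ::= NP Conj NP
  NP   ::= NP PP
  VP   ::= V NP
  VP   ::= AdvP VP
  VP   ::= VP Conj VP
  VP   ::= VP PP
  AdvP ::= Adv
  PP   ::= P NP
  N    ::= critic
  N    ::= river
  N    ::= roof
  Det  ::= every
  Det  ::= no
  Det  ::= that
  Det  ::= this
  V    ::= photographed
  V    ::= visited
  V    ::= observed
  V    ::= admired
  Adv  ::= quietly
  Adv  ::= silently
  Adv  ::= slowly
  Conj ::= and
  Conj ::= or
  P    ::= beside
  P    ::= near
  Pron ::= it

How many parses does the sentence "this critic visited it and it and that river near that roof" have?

7

Two of the 7 distinct bracketings:
[S [NP [Det this] [N critic]] [VP [V visited] [NP [NP [Pron it]] [Conj and] [NP [NP [Pron it]] [Conj and] [NP [NP [Det that] [N river]] [PP [P near] [NP [Det that] [N roof]]]]]]]]
[S [NP [Det this] [N critic]] [VP [V visited] [NP [NP [Pron it]] [Conj and] [NP [NP [NP [Pron it]] [Conj and] [NP [Det that] [N river]]] [PP [P near] [NP [Det that] [N roof]]]]]]]
The trees differ in how a recursive rule is bracketed over the same span.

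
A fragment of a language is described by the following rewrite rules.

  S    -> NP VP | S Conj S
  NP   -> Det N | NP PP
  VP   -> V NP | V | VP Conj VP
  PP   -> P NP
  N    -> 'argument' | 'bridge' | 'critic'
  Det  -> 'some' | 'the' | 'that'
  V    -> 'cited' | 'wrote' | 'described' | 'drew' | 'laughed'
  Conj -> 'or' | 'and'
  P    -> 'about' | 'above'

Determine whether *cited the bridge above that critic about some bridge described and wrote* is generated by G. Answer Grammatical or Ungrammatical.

Ungrammatical

For S → NP VP, no prefix of the string parses as an NP. The alternative S rule S → S Conj S likewise has no satisfying split.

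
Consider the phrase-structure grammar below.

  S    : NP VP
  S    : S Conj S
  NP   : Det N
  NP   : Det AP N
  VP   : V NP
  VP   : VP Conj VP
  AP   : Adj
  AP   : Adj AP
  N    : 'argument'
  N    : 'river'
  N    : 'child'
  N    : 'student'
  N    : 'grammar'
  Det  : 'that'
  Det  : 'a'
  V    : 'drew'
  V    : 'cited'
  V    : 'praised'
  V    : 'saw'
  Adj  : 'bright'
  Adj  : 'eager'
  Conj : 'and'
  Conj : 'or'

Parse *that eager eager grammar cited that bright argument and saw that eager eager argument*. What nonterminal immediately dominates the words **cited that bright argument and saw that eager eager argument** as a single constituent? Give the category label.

S
  NP
    Det: that
    AP
      Adj: eager
      AP
        Adj: eager
    N: grammar
  VP
    VP
      V: cited
      NP
        Det: that
        AP
          Adj: bright
        N: argument
    Conj: and
    VP
      V: saw
      NP
        Det: that
        AP
          Adj: eager
          AP
            Adj: eager
        N: argument
The span 'cited that bright argument and saw that eager eager argument' is the VP node built by VP → VP Conj VP.

VP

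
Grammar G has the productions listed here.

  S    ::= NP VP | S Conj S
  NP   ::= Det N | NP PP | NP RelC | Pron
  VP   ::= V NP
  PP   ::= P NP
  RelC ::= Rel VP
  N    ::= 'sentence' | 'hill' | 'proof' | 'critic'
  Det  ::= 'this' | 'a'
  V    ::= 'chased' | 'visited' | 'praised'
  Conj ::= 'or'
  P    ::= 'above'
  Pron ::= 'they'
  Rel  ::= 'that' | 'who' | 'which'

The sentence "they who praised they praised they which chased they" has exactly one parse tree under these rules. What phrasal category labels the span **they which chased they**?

NP

S
  NP
    NP
      Pron: they
    RelC
      Rel: who
      VP
        V: praised
        NP
          Pron: they
  VP
    V: praised
    NP
      NP
        Pron: they
      RelC
        Rel: which
        VP
          V: chased
          NP
            Pron: they
The span 'they which chased they' is the NP node built by NP → NP RelC.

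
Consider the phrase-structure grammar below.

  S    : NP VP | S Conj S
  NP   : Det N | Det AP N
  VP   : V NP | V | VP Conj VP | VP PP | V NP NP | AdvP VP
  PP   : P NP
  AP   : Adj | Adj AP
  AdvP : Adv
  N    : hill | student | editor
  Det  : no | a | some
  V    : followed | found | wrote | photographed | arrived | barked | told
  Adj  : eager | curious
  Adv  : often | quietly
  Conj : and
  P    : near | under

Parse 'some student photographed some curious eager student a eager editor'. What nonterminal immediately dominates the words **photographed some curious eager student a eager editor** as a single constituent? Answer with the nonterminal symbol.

VP

S
  NP
    Det: some
    N: student
  VP
    V: photographed
    NP
      Det: some
      AP
        Adj: curious
        AP
          Adj: eager
      N: student
    NP
      Det: a
      AP
        Adj: eager
      N: editor
The span 'photographed some curious eager student a eager editor' is the VP node built by VP → V NP NP.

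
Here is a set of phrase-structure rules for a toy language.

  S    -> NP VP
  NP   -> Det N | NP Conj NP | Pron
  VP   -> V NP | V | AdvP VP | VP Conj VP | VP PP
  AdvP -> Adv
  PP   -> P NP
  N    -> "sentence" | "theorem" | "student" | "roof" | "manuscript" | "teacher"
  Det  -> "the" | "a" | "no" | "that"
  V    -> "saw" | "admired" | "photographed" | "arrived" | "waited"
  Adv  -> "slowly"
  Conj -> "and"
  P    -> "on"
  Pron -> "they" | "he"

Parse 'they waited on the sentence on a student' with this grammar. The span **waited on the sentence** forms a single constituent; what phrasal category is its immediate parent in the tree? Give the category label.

S
  NP
    Pron: they
  VP
    VP
      VP
        V: waited
      PP
        P: on
        NP
          Det: the
          N: sentence
    PP
      P: on
      NP
        Det: a
        N: student
The span 'waited on the sentence' is the VP node built by VP → VP PP.
Its mother is the VP built by VP → VP PP.

VP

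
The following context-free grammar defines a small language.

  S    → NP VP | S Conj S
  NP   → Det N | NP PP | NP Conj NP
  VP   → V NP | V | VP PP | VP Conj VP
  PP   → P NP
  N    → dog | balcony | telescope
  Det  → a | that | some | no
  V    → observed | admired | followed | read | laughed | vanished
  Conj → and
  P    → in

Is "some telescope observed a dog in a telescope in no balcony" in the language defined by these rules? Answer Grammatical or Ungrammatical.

S
  NP
    Det: some
    N: telescope
  VP
    V: observed
    NP
      NP
        Det: a
        N: dog
      PP
        P: in
        NP
          NP
            Det: a
            N: telescope
          PP
            P: in
            NP
              Det: no
              N: balcony
The bracketing above is licensed at every node by one of the given productions, with S at the root.

Grammatical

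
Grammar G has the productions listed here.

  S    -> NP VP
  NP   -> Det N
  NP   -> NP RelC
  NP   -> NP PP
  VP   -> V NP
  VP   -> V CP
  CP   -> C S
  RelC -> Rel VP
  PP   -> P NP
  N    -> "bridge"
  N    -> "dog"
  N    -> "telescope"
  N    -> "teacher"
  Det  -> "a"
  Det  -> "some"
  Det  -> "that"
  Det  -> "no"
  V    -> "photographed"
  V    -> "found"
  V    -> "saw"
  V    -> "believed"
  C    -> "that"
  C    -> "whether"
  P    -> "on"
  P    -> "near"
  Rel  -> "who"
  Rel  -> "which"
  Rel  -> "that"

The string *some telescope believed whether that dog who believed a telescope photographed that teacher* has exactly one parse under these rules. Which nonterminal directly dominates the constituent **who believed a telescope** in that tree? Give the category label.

NP

S
  NP
    Det: some
    N: telescope
  VP
    V: believed
    CP
      C: whether
      S
        NP
          NP
            Det: that
            N: dog
          RelC
            Rel: who
            VP
              V: believed
              NP
                Det: a
                N: telescope
        VP
          V: photographed
          NP
            Det: that
            N: teacher
The span 'who believed a telescope' is the RelC node built by RelC → Rel VP.
Its mother is the NP built by NP → NP RelC.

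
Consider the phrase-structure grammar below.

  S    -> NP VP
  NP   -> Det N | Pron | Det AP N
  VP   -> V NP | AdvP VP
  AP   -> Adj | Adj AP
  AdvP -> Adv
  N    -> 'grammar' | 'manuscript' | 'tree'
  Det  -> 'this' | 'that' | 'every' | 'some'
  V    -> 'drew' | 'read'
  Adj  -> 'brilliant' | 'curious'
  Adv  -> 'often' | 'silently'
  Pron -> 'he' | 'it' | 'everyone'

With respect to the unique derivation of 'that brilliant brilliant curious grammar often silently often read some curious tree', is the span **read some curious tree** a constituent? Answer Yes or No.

Yes

[S [NP [Det that] [AP [Adj brilliant] [AP [Adj brilliant] [AP [Adj curious]]]] [N grammar]] [VP [AdvP [Adv often]] [VP [AdvP [Adv silently]] [VP [AdvP [Adv often]] [VP [V read] [NP [Det some] [AP [Adj curious]] [N tree]]]]]]]
The words 'read some curious tree' are exhaustively dominated by a single VP node (built by VP → V NP), so they form a constituent.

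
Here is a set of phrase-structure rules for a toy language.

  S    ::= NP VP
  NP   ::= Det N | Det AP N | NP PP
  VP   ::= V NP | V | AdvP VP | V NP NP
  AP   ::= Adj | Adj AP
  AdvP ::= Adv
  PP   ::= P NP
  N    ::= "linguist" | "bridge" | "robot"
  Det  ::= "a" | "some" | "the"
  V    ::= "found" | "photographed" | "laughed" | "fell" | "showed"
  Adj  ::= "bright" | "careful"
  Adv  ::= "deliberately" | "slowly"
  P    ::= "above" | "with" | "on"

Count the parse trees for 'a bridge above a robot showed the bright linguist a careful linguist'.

[S [NP [NP [Det a] [N bridge]] [PP [P above] [NP [Det a] [N robot]]]] [VP [V showed] [NP [Det the] [AP [Adj bright]] [N linguist]] [NP [Det a] [AP [Adj careful]] [N linguist]]]]
No rule offers an alternative attachment or grouping for any span, so this is the only derivation.

1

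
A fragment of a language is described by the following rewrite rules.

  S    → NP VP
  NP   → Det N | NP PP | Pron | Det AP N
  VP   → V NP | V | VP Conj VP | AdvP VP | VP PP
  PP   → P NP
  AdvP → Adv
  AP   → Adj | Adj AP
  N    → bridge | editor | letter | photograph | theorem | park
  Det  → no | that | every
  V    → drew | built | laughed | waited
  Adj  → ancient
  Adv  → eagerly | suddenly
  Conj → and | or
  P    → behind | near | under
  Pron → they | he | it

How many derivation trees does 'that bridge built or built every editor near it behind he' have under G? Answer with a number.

Two of the 9 distinct bracketings:
[S [NP [Det that] [N bridge]] [VP [VP [V built]] [Conj or] [VP [V built] [NP [NP [Det every] [N editor]] [PP [P near] [NP [NP [Pron it]] [PP [P behind] [NP [Pron he]]]]]]]]]
[S [NP [Det that] [N bridge]] [VP [VP [V built]] [Conj or] [VP [V built] [NP [NP [NP [Det every] [N editor]] [PP [P near] [NP [Pron it]]]] [PP [P behind] [NP [Pron he]]]]]]]
The trees differ in how a recursive rule is bracketed over the same span.

9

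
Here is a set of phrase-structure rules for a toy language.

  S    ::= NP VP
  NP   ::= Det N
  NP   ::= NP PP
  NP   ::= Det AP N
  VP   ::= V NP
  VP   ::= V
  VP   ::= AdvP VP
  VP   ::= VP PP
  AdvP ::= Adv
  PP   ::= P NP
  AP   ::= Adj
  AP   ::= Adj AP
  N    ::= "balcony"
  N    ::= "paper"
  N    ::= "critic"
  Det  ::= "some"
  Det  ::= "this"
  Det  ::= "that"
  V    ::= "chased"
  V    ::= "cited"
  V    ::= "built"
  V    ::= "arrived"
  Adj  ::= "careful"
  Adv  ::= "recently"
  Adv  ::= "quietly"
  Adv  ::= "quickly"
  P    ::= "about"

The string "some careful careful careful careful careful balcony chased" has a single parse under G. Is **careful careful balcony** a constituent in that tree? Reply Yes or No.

[S [NP [Det some] [AP [Adj careful] [AP [Adj careful] [AP [Adj careful] [AP [Adj careful] [AP [Adj careful]]]]]] [N balcony]] [VP [V chased]]]
The smallest constituent containing 'careful careful balcony' is the NP spanning 'some careful careful careful careful careful balcony'; no single node in the tree dominates exactly the given words.

No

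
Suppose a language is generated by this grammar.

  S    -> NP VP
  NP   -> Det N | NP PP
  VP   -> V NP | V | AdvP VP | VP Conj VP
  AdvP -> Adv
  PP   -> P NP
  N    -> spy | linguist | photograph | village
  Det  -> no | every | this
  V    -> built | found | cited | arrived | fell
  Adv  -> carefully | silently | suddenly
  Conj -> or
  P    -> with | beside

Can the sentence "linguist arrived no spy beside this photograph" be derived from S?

Ungrammatical

For S → NP VP, no prefix of the string parses as an NP.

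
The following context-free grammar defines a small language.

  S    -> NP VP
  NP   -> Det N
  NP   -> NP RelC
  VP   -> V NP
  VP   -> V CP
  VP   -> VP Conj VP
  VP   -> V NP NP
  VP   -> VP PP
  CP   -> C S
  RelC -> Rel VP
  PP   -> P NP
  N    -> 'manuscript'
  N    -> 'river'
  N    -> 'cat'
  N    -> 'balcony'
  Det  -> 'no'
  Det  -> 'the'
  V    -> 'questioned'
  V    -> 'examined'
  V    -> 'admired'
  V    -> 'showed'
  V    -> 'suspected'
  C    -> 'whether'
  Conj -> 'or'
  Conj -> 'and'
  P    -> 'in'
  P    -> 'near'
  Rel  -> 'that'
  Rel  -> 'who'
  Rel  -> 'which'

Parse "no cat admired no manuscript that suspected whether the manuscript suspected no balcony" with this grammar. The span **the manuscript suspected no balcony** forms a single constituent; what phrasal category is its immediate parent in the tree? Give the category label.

[S [NP [Det no] [N cat]] [VP [V admired] [NP [NP [Det no] [N manuscript]] [RelC [Rel that] [VP [V suspected] [CP [C whether] [S [NP [Det the] [N manuscript]] [VP [V suspected] [NP [Det no] [N balcony]]]]]]]]]]
The span 'the manuscript suspected no balcony' is the S node built by S → NP VP.
Its mother is the CP built by CP → C S.

CP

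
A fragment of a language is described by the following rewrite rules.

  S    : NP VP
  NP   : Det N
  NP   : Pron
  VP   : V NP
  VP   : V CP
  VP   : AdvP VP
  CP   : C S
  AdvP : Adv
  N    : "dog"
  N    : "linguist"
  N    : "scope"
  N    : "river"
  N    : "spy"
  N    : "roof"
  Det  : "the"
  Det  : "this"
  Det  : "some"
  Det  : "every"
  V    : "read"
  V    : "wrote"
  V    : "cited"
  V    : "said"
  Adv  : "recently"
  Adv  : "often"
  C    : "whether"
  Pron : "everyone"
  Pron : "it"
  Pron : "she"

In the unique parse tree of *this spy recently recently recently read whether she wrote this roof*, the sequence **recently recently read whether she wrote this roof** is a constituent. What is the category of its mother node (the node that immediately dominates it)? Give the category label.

[S [NP [Det this] [N spy]] [VP [AdvP [Adv recently]] [VP [AdvP [Adv recently]] [VP [AdvP [Adv recently]] [VP [V read] [CP [C whether] [S [NP [Pron she]] [VP [V wrote] [NP [Det this] [N roof]]]]]]]]]]
The span 'recently recently read whether she wrote this roof' is the VP node built by VP → AdvP VP.
Its mother is the VP built by VP → AdvP VP.

VP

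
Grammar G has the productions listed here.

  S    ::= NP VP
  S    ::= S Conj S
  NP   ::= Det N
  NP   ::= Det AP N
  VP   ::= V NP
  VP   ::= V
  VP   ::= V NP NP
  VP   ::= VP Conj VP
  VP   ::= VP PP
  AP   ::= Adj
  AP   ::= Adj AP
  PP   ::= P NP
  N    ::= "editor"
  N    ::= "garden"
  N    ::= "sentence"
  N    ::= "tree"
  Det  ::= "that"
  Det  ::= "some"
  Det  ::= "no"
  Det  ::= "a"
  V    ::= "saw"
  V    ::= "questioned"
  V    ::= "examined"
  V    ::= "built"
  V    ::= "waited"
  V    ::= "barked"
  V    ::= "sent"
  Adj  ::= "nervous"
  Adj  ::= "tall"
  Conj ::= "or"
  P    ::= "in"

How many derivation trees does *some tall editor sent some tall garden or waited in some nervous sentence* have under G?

The two bracketings:
[S [NP [Det some] [AP [Adj tall]] [N editor]] [VP [VP [V sent] [NP [Det some] [AP [Adj tall]] [N garden]]] [Conj or] [VP [VP [V waited]] [PP [P in] [NP [Det some] [AP [Adj nervous]] [N sentence]]]]]]
[S [NP [Det some] [AP [Adj tall]] [N editor]] [VP [VP [VP [V sent] [NP [Det some] [AP [Adj tall]] [N garden]]] [Conj or] [VP [V waited]]] [PP [P in] [NP [Det some] [AP [Adj nervous]] [N sentence]]]]]
The trees differ in how a recursive rule is bracketed over the same span.

2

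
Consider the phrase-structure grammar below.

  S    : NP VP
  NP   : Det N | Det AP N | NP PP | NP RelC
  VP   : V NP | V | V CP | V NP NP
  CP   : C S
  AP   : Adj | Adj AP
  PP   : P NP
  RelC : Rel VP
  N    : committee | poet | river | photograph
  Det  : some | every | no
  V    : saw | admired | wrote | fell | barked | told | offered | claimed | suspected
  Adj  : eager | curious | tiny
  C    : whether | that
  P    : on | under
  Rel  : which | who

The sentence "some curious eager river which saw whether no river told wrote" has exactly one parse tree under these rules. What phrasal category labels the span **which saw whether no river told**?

RelC

[S [NP [NP [Det some] [AP [Adj curious] [AP [Adj eager]]] [N river]] [RelC [Rel which] [VP [V saw] [CP [C whether] [S [NP [Det no] [N river]] [VP [V told]]]]]]] [VP [V wrote]]]
The span 'which saw whether no river told' is the RelC node built by RelC → Rel VP.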